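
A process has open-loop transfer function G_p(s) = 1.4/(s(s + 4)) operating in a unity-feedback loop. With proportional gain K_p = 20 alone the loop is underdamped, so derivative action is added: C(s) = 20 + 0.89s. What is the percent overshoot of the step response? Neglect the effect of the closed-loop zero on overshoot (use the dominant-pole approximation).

16.6%

Forward path: (20 + 0.89s)·1.4/(s(s+4)). The closed-loop characteristic equation is s² + (4 + 1.4·0.89)s + 1.4·20 = 0.
That is s² + 5.246s + 28 = 0, so ω_n = 5.292 rad/s and ζ = 5.246/(2·5.292) = 0.4957.
%OS = 100·exp(−πζ/√(1−ζ²)) = 16.6%.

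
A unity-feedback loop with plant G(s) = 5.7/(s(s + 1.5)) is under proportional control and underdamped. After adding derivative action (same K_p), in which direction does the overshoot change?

decrease

The derivative term adds K·K_d to the s-coefficient of the characteristic equation, raising 2ζω_n while ω_n is unchanged; ζ increases, so overshoot decreases.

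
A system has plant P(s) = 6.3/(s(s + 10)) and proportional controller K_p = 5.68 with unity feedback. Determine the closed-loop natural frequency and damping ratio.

The closed-loop denominator is s(s+10) + 5.68·6.3 = s² + 10s + 35.78.
So ω_n² = 35.78 ⇒ ω_n = 5.982 rad/s, and ζ = 10/(2ω_n) = 0.836.

ω_n = 5.98 rad/s, ζ = 0.836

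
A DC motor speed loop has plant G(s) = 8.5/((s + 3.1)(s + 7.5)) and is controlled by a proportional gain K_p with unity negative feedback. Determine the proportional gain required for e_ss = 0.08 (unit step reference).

K_p = 31.5

The loop is type 0, so e_ss(step) = 1/(1 + K_pos) with K_pos = K_p·G(0).
G(0) = 0.3656. Require 1/(1 + K_p·0.3656) = 0.08, so 1 + 0.3656·K_p = 12.5.
K_p = (12.5 − 1)/0.3656 = 31.5.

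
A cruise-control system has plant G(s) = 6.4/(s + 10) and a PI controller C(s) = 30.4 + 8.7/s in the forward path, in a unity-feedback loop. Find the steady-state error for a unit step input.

0

The open loop C(s)G(s) has a pole at the origin (type 1), so the static position error constant is infinite and e_ss = 1/(1+∞) = 0.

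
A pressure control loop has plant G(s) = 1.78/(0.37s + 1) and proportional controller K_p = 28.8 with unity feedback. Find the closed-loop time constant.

Closed loop: T(s) = K_p·G/(1+K_p·G) = 51.26/(0.37s + 1 + 51.26), with pole at s = −(1 + 51.26)/0.37 = −141.3.
Closed-loop time constant τ = 1/141.3 = 0.00708 s.

τ = 0.00708 s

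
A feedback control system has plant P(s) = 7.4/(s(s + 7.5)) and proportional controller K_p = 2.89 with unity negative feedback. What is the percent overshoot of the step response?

1.29%

From 1 + K_pP(s) = 0: s² + 7.5s + 21.39 = 0 ⇒ ω_n = 4.624, ζ = 0.8109.
%OS = 100·exp(−πζ/√(1−ζ²)) = 100·exp(−π·0.8109/√0.3424) = 1.29%.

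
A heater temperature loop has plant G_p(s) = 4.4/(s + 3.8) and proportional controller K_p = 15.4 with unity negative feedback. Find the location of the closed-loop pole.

s = -71.56

Closed-loop transfer function: T(s) = K_p·G_p(s)/(1 + K_p·G_p(s)) = 67.76/(s + 3.8 + 67.76) = 67.76/(s + 71.56).
The closed-loop pole is at s = −71.56.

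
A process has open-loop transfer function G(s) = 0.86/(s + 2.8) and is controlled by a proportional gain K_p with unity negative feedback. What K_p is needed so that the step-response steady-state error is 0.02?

K_p = 160

For a type-0 loop with proportional control, e_ss = 1/(1 + K_p·G(0)).
G(0) = 0.3071. Require 1/(1 + K_p·0.3071) = 0.02, so 1 + 0.3071·K_p = 50.
K_p = (50 − 1)/0.3071 = 160.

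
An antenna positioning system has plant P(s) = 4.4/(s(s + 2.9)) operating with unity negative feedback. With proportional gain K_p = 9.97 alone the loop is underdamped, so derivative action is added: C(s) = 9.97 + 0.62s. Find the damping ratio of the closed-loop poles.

Forward path: (9.97 + 0.62s)·4.4/(s(s+2.9)). The closed-loop characteristic equation is s² + (2.9 + 4.4·0.62)s + 4.4·9.97 = 0.
That is s² + 5.628s + 43.87 = 0, so ω_n = 6.623 rad/s and ζ = 5.628/(2·6.623) = 0.4249.

ζ = 0.425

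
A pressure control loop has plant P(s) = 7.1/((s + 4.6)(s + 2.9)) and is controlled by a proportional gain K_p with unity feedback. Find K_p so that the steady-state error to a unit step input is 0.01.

The loop is type 0, so e_ss(step) = 1/(1 + K_pos) with K_pos = K_p·P(0).
P(0) = 0.5322. Require 1/(1 + K_p·0.5322) = 0.01, so 1 + 0.5322·K_p = 100.
K_p = (100 − 1)/0.5322 = 186.

K_p = 186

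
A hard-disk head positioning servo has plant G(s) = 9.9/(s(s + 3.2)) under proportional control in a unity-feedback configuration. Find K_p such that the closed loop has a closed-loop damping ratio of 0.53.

K_p = 0.921

Closed-loop characteristic equation: s² + 3.2s + K_p·9.9 = 0.
So ω_n = √(9.9K_p) and 2ζω_n = 3.2, giving ζ = 3.2/(2√(9.9K_p)).
Setting ζ = 0.53: √(9.9K_p) = 3.2/(2·0.53) = 3.019, so K_p = 9.114/9.9 = 0.921.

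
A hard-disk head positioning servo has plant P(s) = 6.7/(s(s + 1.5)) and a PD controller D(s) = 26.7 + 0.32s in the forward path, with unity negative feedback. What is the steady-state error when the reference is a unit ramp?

The loop has one pole at the origin (type 1). Velocity error constant K_v = lim_{s→0} s·D(s)P(s) = 26.7·6.7/1.5 = 119.3.
Steady-state error to a unit ramp: e_ss = 1/K_v = 0.00839.

0.00839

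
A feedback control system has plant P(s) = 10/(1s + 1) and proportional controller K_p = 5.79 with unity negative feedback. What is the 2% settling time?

Closed loop: T(s) = K_p·P/(1+K_p·P) = 57.9/(1s + 1 + 57.9), with pole at s = −(1 + 57.9)/1 = −58.9.
τ = 1/58.9 = 0.01698 s, so 2% settling time ≈ 4τ = 0.0679 s.

T_s ≈ 0.0679 s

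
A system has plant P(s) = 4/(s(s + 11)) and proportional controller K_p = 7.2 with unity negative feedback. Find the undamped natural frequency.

With unity feedback the closed-loop characteristic equation is s² + 11s + 7.2·4 = s² + 11s + 28.8 = 0.
So ω_n² = 28.8 ⇒ ω_n = 5.367 rad/s, and ζ = 11/(2ω_n) = 1.02.

ω_n = 5.37 rad/s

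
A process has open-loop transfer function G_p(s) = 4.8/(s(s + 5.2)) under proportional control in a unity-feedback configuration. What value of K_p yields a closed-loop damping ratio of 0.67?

K_p = 3.14

Closed-loop characteristic equation: s² + 5.2s + K_p·4.8 = 0.
So ω_n = √(4.8K_p) and 2ζω_n = 5.2, giving ζ = 5.2/(2√(4.8K_p)).
Setting ζ = 0.67: √(4.8K_p) = 5.2/(2·0.67) = 3.881, so K_p = 15.06/4.8 = 3.14.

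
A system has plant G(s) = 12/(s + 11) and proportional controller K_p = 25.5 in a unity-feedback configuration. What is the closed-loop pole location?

s = -317

Closed-loop transfer function: T(s) = K_p·G(s)/(1 + K_p·G(s)) = 306/(s + 11 + 306) = 306/(s + 317).
The closed-loop pole is at s = −317.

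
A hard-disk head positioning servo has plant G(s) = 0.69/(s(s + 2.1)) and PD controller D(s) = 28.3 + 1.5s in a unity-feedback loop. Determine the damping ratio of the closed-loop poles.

Forward path: (28.3 + 1.5s)·0.69/(s(s+2.1)). The closed-loop characteristic equation is s² + (2.1 + 0.69·1.5)s + 0.69·28.3 = 0.
That is s² + 3.135s + 19.53 = 0, so ω_n = 4.419 rad/s and ζ = 3.135/(2·4.419) = 0.3547.

ζ = 0.355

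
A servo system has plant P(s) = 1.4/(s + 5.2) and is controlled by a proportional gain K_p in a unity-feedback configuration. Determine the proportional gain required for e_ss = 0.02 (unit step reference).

K_p = 182

Steady-state error for a unit step on this type-0 loop is 1/(1 + K_p·P(0)).
P(0) = 0.2692. Require 1/(1 + K_p·0.2692) = 0.02, so 1 + 0.2692·K_p = 50.
K_p = (50 − 1)/0.2692 = 182.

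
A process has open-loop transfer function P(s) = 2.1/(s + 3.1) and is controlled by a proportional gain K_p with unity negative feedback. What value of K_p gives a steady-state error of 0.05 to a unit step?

The loop is type 0, so e_ss(step) = 1/(1 + K_pos) with K_pos = K_p·P(0).
P(0) = 0.6774. Require 1/(1 + K_p·0.6774) = 0.05, so 1 + 0.6774·K_p = 20.
K_p = (20 − 1)/0.6774 = 28.

K_p = 28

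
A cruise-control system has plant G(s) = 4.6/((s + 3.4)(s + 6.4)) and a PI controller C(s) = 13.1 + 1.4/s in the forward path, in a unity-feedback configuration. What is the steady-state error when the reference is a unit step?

0

The open loop C(s)G(s) has a pole at the origin (type 1), so the static position error constant is infinite and e_ss = 1/(1+∞) = 0.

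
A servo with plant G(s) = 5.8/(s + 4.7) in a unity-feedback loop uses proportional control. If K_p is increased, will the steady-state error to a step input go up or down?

The position error constant K_pos = K_p·G(0) grows with K_p, and e_ss = 1/(1+K_pos) falls.

decrease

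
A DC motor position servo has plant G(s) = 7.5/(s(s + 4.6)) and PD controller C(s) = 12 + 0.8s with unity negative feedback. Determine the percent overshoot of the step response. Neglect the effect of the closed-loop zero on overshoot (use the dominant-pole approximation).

12%

Forward path: (12 + 0.8s)·7.5/(s(s+4.6)). The closed-loop characteristic equation is s² + (4.6 + 7.5·0.8)s + 7.5·12 = 0.
That is s² + 10.6s + 90 = 0, so ω_n = 9.487 rad/s and ζ = 10.6/(2·9.487) = 0.5587.
%OS = 100·exp(−πζ/√(1−ζ²)) = 12%.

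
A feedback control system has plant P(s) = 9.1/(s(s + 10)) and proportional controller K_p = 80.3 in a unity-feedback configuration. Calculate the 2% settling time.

Closed-loop characteristic equation: s² + 10s + 730.7 = 0, so ω_n = 27.03 rad/s and ζ = 10/(2·27.03) = 0.185.
2% settling time T_s ≈ 4/(ζω_n) = 4/5 = 0.8 s.

T_s ≈ 0.8 s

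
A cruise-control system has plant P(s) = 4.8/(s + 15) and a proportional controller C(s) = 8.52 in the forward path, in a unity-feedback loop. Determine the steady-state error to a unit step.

0.268

The loop is type 0. Static position error constant K_pos = C(0)·P(0) = 8.52·0.32 = 2.726.
Steady-state error to a unit step: e_ss = 1/(1+K_pos) = 1/3.726 = 0.268.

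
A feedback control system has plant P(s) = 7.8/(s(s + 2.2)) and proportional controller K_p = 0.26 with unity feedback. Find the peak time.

From 1 + K_pP(s) = 0: s² + 2.2s + 2.028 = 0 ⇒ ω_n = 1.424, ζ = 0.7724.
Damped frequency ω_d = ω_n√(1−ζ²) = 0.9044 rad/s, so peak time T_p = π/ω_d = 3.47 s.

T_p = 3.47 s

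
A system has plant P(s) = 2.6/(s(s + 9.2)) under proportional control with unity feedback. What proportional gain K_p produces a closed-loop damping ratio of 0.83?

K_p = 11.8

Closed-loop characteristic equation: s² + 9.2s + K_p·2.6 = 0.
So ω_n = √(2.6K_p) and 2ζω_n = 9.2, giving ζ = 9.2/(2√(2.6K_p)).
Setting ζ = 0.83: √(2.6K_p) = 9.2/(2·0.83) = 5.542, so K_p = 30.72/2.6 = 11.8.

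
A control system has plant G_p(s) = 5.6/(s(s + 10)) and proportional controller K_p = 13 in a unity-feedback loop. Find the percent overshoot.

The closed-loop denominator s² + 10s + 72.8 gives ω_n = √72.8 = 8.532 and ζ = 10/(2ω_n) = 0.586.
%OS = 100·exp(−πζ/√(1−ζ²)) = 100·exp(−π·0.586/√0.6566) = 10.3%.

10.3%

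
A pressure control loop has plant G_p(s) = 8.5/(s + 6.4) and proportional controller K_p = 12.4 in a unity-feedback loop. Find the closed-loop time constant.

τ = 0.00894 s

Closed-loop transfer function: T(s) = K_p·G_p(s)/(1 + K_p·G_p(s)) = 105.4/(s + 6.4 + 105.4) = 105.4/(s + 111.8).
Time constant τ = 1/111.8 = 0.00894 s.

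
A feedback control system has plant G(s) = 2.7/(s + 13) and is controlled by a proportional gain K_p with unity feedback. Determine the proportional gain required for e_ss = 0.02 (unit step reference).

K_p = 236

For a type-0 loop with proportional control, e_ss = 1/(1 + K_p·G(0)).
G(0) = 0.2077. Require 1/(1 + K_p·0.2077) = 0.02, so 1 + 0.2077·K_p = 50.
K_p = (50 − 1)/0.2077 = 236.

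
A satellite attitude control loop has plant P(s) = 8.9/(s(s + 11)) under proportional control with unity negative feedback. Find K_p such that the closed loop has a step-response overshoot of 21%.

K_p = 17.2

From %OS = 100·exp(−πζ/√(1−ζ²)) = 21%, ζ = −ln(0.21)/√(π²+ln²(0.21)) = 0.4449.
Characteristic equation s² + 11s + 8.9K_p = 0 gives ζ = 11/(2√(8.9K_p)).
Setting ζ = 0.4449: √(8.9K_p) = 11/(2·0.4449) = 12.36, so K_p = 152.8/8.9 = 17.2.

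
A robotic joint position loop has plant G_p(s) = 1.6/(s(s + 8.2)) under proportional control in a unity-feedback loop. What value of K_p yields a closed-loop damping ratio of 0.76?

K_p = 18.2

Closed-loop characteristic equation: s² + 8.2s + K_p·1.6 = 0.
So ω_n = √(1.6K_p) and 2ζω_n = 8.2, giving ζ = 8.2/(2√(1.6K_p)).
Setting ζ = 0.76: √(1.6K_p) = 8.2/(2·0.76) = 5.395, so K_p = 29.1/1.6 = 18.2.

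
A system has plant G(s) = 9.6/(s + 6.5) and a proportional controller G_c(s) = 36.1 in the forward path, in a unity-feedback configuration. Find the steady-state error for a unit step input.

The loop is type 0. Static position error constant K_pos = G_c(0)·G(0) = 36.1·1.477 = 53.32.
Steady-state error to a unit step: e_ss = 1/(1+K_pos) = 1/54.32 = 0.0184.

0.0184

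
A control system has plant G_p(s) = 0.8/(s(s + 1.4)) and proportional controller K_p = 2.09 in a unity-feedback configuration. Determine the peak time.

T_p = 2.89 s

From 1 + K_pG_p(s) = 0: s² + 1.4s + 1.672 = 0 ⇒ ω_n = 1.293, ζ = 0.5414.
Damped frequency ω_d = ω_n√(1−ζ²) = 1.087 rad/s, so peak time T_p = π/ω_d = 2.89 s.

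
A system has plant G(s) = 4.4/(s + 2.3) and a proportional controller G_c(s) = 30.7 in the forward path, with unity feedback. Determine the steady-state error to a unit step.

The loop is type 0. Static position error constant K_pos = G_c(0)·G(0) = 30.7·1.913 = 58.73.
Steady-state error to a unit step: e_ss = 1/(1+K_pos) = 1/59.73 = 0.0167.

0.0167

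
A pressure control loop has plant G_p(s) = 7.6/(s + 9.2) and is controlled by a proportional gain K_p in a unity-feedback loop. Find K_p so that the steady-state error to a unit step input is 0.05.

For a type-0 loop with proportional control, e_ss = 1/(1 + K_p·G_p(0)).
G_p(0) = 0.8261. Require 1/(1 + K_p·0.8261) = 0.05, so 1 + 0.8261·K_p = 20.
K_p = (20 − 1)/0.8261 = 23.

K_p = 23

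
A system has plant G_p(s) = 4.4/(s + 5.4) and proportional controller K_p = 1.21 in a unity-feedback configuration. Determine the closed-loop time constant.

τ = 0.0932 s

Closed-loop transfer function: T(s) = K_p·G_p(s)/(1 + K_p·G_p(s)) = 5.324/(s + 5.4 + 5.324) = 5.324/(s + 10.72).
Time constant τ = 1/10.72 = 0.0932 s.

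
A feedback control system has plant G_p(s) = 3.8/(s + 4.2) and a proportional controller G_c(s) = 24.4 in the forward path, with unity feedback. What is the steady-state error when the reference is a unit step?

0.0433

The loop is type 0. Static position error constant K_pos = G_c(0)·G_p(0) = 24.4·0.9048 = 22.08.
Steady-state error to a unit step: e_ss = 1/(1+K_pos) = 1/23.08 = 0.0433.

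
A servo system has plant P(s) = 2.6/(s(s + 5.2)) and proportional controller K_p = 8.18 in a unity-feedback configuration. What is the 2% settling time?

T_s ≈ 1.54 s

From 1 + K_pP(s) = 0: s² + 5.2s + 21.27 = 0 ⇒ ω_n = 4.612, ζ = 0.5638.
2% settling time T_s ≈ 4/(ζω_n) = 4/2.6 = 1.54 s.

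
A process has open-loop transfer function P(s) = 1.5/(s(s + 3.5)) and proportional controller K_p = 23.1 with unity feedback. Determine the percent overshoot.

Closed-loop characteristic equation: s² + 3.5s + 34.65 = 0, so ω_n = 5.886 rad/s and ζ = 3.5/(2·5.886) = 0.2973.
%OS = 100·exp(−πζ/√(1−ζ²)) = 100·exp(−π·0.2973/√0.9116) = 37.6%.

37.6%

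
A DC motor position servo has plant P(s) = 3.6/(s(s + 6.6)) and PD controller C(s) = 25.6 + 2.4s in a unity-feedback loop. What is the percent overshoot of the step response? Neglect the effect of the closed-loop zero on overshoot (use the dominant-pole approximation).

Forward path: (25.6 + 2.4s)·3.6/(s(s+6.6)). The closed-loop characteristic equation is s² + (6.6 + 3.6·2.4)s + 3.6·25.6 = 0.
That is s² + 15.24s + 92.16 = 0, so ω_n = 9.6 rad/s and ζ = 15.24/(2·9.6) = 0.7937.
%OS = 100·exp(−πζ/√(1−ζ²)) = 1.66%.

1.66%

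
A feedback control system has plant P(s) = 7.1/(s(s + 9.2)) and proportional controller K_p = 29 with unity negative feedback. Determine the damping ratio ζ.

With unity feedback the closed-loop characteristic equation is s² + 9.2s + 29·7.1 = s² + 9.2s + 205.9 = 0.
So ω_n² = 205.9 ⇒ ω_n = 14.35 rad/s, and ζ = 9.2/(2ω_n) = 0.321.

ζ = 0.321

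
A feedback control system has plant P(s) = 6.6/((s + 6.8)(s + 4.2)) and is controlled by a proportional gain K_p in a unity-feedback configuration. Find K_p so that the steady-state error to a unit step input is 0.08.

For a type-0 loop with proportional control, e_ss = 1/(1 + K_p·P(0)).
P(0) = 0.2311. Require 1/(1 + K_p·0.2311) = 0.08, so 1 + 0.2311·K_p = 12.5.
K_p = (12.5 − 1)/0.2311 = 49.8.

K_p = 49.8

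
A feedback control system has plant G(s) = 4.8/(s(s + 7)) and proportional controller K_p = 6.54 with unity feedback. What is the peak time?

T_p = 0.718 s

Closed-loop characteristic equation: s² + 7s + 31.39 = 0, so ω_n = 5.603 rad/s and ζ = 7/(2·5.603) = 0.6247.
Damped frequency ω_d = ω_n√(1−ζ²) = 4.375 rad/s, so peak time T_p = π/ω_d = 0.718 s.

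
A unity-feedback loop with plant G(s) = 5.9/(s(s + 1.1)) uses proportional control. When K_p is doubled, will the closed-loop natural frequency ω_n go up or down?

increase

ω_n = √(5.9·K_p), which grows with K_p.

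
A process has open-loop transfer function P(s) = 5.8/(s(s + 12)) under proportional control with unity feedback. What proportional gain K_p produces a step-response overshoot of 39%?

K_p = 75.3

From %OS = 100·exp(−πζ/√(1−ζ²)) = 39%, ζ = −ln(0.39)/√(π²+ln²(0.39)) = 0.2871.
Characteristic equation s² + 12s + 5.8K_p = 0 gives ζ = 12/(2√(5.8K_p)).
Setting ζ = 0.2871: √(5.8K_p) = 12/(2·0.2871) = 20.9, so K_p = 436.7/5.8 = 75.3.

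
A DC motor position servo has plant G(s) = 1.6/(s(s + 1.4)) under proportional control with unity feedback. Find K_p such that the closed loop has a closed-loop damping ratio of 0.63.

Closed-loop characteristic equation: s² + 1.4s + K_p·1.6 = 0.
So ω_n = √(1.6K_p) and 2ζω_n = 1.4, giving ζ = 1.4/(2√(1.6K_p)).
Setting ζ = 0.63: √(1.6K_p) = 1.4/(2·0.63) = 1.111, so K_p = 1.235/1.6 = 0.772.

K_p = 0.772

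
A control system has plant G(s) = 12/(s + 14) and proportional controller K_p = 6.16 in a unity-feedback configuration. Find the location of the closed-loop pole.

s = -87.92

Closed-loop transfer function: T(s) = K_p·G(s)/(1 + K_p·G(s)) = 73.92/(s + 14 + 73.92) = 73.92/(s + 87.92).
The closed-loop pole is at s = −87.92.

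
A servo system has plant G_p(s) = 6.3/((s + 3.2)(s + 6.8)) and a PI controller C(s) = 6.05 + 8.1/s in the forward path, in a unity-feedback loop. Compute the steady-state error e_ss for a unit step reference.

The open loop C(s)G_p(s) has a pole at the origin (type 1), so the static position error constant is infinite and e_ss = 1/(1+∞) = 0.

0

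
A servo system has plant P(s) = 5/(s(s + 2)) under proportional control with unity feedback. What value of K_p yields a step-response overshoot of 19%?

From %OS = 100·exp(−πζ/√(1−ζ²)) = 19%, ζ = −ln(0.19)/√(π²+ln²(0.19)) = 0.4673.
Characteristic equation s² + 2s + 5K_p = 0 gives ζ = 2/(2√(5K_p)).
Setting ζ = 0.4673: √(5K_p) = 2/(2·0.4673) = 2.14, so K_p = 4.579/5 = 0.916.

K_p = 0.916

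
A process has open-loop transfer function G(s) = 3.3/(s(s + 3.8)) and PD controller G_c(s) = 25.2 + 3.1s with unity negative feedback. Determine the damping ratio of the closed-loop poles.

Forward path: (25.2 + 3.1s)·3.3/(s(s+3.8)). The closed-loop characteristic equation is s² + (3.8 + 3.3·3.1)s + 3.3·25.2 = 0.
That is s² + 14.03s + 83.16 = 0, so ω_n = 9.119 rad/s and ζ = 14.03/(2·9.119) = 0.7693.

ζ = 0.769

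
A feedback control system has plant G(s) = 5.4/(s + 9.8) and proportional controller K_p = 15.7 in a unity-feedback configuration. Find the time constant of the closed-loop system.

τ = 0.0106 s

Closed-loop transfer function: T(s) = K_p·G(s)/(1 + K_p·G(s)) = 84.78/(s + 9.8 + 84.78) = 84.78/(s + 94.58).
Time constant τ = 1/94.58 = 0.0106 s.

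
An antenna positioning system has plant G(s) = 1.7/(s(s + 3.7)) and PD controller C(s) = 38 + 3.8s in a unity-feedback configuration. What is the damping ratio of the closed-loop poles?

Forward path: (38 + 3.8s)·1.7/(s(s+3.7)). The closed-loop characteristic equation is s² + (3.7 + 1.7·3.8)s + 1.7·38 = 0.
That is s² + 10.16s + 64.6 = 0, so ω_n = 8.037 rad/s and ζ = 10.16/(2·8.037) = 0.632.

ζ = 0.632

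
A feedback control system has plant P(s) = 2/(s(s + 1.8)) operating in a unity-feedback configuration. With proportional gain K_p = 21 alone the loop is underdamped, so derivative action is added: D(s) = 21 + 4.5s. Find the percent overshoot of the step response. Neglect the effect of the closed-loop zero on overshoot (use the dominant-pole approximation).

Forward path: (21 + 4.5s)·2/(s(s+1.8)). The closed-loop characteristic equation is s² + (1.8 + 2·4.5)s + 2·21 = 0.
That is s² + 10.8s + 42 = 0, so ω_n = 6.481 rad/s and ζ = 10.8/(2·6.481) = 0.8332.
%OS = 100·exp(−πζ/√(1−ζ²)) = 0.879%.

0.879%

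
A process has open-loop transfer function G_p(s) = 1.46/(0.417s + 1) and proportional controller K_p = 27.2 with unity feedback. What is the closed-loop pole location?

s = -97.63

Closed loop: T(s) = K_p·G_p/(1+K_p·G_p) = 39.71/(0.417s + 1 + 39.71), with pole at s = −(1 + 39.71)/0.417 = −97.63.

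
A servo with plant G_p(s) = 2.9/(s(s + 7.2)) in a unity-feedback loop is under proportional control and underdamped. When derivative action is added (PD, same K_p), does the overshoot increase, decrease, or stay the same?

decrease

The derivative term adds K·K_d to the s-coefficient of the characteristic equation, raising 2ζω_n while ω_n is unchanged; ζ increases, so overshoot decreases.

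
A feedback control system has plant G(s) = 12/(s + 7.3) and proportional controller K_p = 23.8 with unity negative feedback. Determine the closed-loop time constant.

Closed-loop transfer function: T(s) = K_p·G(s)/(1 + K_p·G(s)) = 285.6/(s + 7.3 + 285.6) = 285.6/(s + 292.9).
Time constant τ = 1/292.9 = 0.00341 s.

τ = 0.00341 s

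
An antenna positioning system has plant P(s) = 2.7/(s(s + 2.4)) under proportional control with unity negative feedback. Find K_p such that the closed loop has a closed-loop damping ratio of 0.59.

K_p = 1.53

Closed-loop characteristic equation: s² + 2.4s + K_p·2.7 = 0.
So ω_n = √(2.7K_p) and 2ζω_n = 2.4, giving ζ = 2.4/(2√(2.7K_p)).
Setting ζ = 0.59: √(2.7K_p) = 2.4/(2·0.59) = 2.034, so K_p = 4.137/2.7 = 1.53.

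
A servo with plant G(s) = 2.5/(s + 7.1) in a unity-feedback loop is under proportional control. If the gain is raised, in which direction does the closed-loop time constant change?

decrease

Closed-loop pole is at s = −(7.1+K_p·2.5); larger K_p moves it further left, so τ = 1/(7.1+K_p·2.5) decreases.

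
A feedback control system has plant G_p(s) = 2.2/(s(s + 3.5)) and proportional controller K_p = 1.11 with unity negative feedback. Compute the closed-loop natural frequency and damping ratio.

1 + K_p·G_p(s) = 0 gives s² + 3.5s + 2.442 = 0.
So ω_n² = 2.442 ⇒ ω_n = 1.563 rad/s, and ζ = 3.5/(2ω_n) = 1.12.

ω_n = 1.56 rad/s, ζ = 1.12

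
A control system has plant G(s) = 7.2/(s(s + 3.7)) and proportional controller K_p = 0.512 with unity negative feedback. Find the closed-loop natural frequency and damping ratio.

ω_n = 1.92 rad/s, ζ = 0.964

With unity feedback the closed-loop characteristic equation is s² + 3.7s + 0.512·7.2 = s² + 3.7s + 3.686 = 0.
So ω_n² = 3.686 ⇒ ω_n = 1.92 rad/s, and ζ = 3.7/(2ω_n) = 0.964.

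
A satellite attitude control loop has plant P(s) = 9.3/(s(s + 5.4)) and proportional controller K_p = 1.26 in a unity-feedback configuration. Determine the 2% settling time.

T_s ≈ 1.48 s

The closed-loop denominator s² + 5.4s + 11.72 gives ω_n = √11.72 = 3.423 and ζ = 5.4/(2ω_n) = 0.7887.
2% settling time T_s ≈ 4/(ζω_n) = 4/2.7 = 1.48 s.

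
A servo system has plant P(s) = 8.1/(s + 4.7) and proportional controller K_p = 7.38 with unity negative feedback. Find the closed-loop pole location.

s = -64.48

Closed-loop transfer function: T(s) = K_p·P(s)/(1 + K_p·P(s)) = 59.78/(s + 4.7 + 59.78) = 59.78/(s + 64.48).
The closed-loop pole is at s = −64.48.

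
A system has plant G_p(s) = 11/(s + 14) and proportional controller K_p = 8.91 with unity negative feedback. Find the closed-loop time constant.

Closed-loop transfer function: T(s) = K_p·G_p(s)/(1 + K_p·G_p(s)) = 98.01/(s + 14 + 98.01) = 98.01/(s + 112).
Time constant τ = 1/112 = 0.00893 s.

τ = 0.00893 s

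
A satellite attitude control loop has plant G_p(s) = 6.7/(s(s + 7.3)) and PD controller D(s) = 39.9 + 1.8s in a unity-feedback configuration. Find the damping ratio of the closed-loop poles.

ζ = 0.592

Forward path: (39.9 + 1.8s)·6.7/(s(s+7.3)). The closed-loop characteristic equation is s² + (7.3 + 6.7·1.8)s + 6.7·39.9 = 0.
That is s² + 19.36s + 267.3 = 0, so ω_n = 16.35 rad/s and ζ = 19.36/(2·16.35) = 0.592.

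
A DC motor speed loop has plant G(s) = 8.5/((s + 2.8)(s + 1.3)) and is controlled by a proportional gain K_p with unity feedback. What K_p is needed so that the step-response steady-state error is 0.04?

For a type-0 loop with proportional control, e_ss = 1/(1 + K_p·G(0)).
G(0) = 2.335. Require 1/(1 + K_p·2.335) = 0.04, so 1 + 2.335·K_p = 25.
K_p = (25 − 1)/2.335 = 10.3.

K_p = 10.3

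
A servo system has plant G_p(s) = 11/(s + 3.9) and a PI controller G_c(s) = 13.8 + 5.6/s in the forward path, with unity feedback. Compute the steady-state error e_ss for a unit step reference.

The open loop G_c(s)G_p(s) has a pole at the origin (type 1), so the static position error constant is infinite and e_ss = 1/(1+∞) = 0.

0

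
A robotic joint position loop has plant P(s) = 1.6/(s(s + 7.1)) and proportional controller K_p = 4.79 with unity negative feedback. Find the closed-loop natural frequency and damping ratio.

ω_n = 2.77 rad/s, ζ = 1.28

1 + K_p·P(s) = 0 gives s² + 7.1s + 7.664 = 0.
So ω_n² = 7.664 ⇒ ω_n = 2.768 rad/s, and ζ = 7.1/(2ω_n) = 1.28.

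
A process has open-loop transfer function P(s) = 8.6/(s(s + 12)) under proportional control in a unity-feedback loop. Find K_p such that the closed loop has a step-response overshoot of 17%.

K_p = 17.3

From %OS = 100·exp(−πζ/√(1−ζ²)) = 17%, ζ = −ln(0.17)/√(π²+ln²(0.17)) = 0.4913.
Characteristic equation s² + 12s + 8.6K_p = 0 gives ζ = 12/(2√(8.6K_p)).
Setting ζ = 0.4913: √(8.6K_p) = 12/(2·0.4913) = 12.21, so K_p = 149.2/8.6 = 17.3.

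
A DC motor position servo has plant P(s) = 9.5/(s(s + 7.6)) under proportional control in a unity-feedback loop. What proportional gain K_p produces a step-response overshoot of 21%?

From %OS = 100·exp(−πζ/√(1−ζ²)) = 21%, ζ = −ln(0.21)/√(π²+ln²(0.21)) = 0.4449.
Characteristic equation s² + 7.6s + 9.5K_p = 0 gives ζ = 7.6/(2√(9.5K_p)).
Setting ζ = 0.4449: √(9.5K_p) = 7.6/(2·0.4449) = 8.541, so K_p = 72.95/9.5 = 7.68.

K_p = 7.68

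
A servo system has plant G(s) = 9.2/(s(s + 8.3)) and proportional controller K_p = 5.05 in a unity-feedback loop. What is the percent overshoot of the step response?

8.97%

From 1 + K_pG(s) = 0: s² + 8.3s + 46.46 = 0 ⇒ ω_n = 6.816, ζ = 0.6088.
%OS = 100·exp(−πζ/√(1−ζ²)) = 100·exp(−π·0.6088/√0.6293) = 8.97%.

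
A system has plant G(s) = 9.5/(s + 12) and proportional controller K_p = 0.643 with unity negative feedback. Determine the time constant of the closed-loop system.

Closed-loop transfer function: T(s) = K_p·G(s)/(1 + K_p·G(s)) = 6.109/(s + 12 + 6.109) = 6.109/(s + 18.11).
Time constant τ = 1/18.11 = 0.0552 s.

τ = 0.0552 s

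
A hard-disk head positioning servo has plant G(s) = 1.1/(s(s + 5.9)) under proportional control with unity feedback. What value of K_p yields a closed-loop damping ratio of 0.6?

Closed-loop characteristic equation: s² + 5.9s + K_p·1.1 = 0.
So ω_n = √(1.1K_p) and 2ζω_n = 5.9, giving ζ = 5.9/(2√(1.1K_p)).
Setting ζ = 0.6: √(1.1K_p) = 5.9/(2·0.6) = 4.917, so K_p = 24.17/1.1 = 22.

K_p = 22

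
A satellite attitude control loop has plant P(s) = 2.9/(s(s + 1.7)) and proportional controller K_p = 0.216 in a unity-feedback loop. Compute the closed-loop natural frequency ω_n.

With unity feedback the closed-loop characteristic equation is s² + 1.7s + 0.216·2.9 = s² + 1.7s + 0.6264 = 0.
Matching s² + 2ζω_n s + ω_n²: ω_n = √0.6264 = 0.7915 rad/s and 2ζω_n = 1.7, so ζ = 1.7/(2·0.7915) = 1.07.

ω_n = 0.791 rad/s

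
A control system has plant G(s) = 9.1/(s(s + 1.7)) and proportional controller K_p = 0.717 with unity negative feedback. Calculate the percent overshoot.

33%

From 1 + K_pG(s) = 0: s² + 1.7s + 6.525 = 0 ⇒ ω_n = 2.554, ζ = 0.3328.
%OS = 100·exp(−πζ/√(1−ζ²)) = 100·exp(−π·0.3328/√0.8893) = 33%.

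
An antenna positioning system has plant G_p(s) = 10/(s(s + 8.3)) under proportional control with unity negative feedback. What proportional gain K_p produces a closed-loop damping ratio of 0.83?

K_p = 2.5

Closed-loop characteristic equation: s² + 8.3s + K_p·10 = 0.
So ω_n = √(10K_p) and 2ζω_n = 8.3, giving ζ = 8.3/(2√(10K_p)).
Setting ζ = 0.83: √(10K_p) = 8.3/(2·0.83) = 5, so K_p = 25/10 = 2.5.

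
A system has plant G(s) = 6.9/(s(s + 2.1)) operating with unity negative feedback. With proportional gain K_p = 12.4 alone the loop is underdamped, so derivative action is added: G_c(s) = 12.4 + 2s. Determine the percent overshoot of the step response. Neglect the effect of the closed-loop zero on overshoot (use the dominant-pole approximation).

0.508%

Forward path: (12.4 + 2s)·6.9/(s(s+2.1)). The closed-loop characteristic equation is s² + (2.1 + 6.9·2)s + 6.9·12.4 = 0.
That is s² + 15.9s + 85.56 = 0, so ω_n = 9.25 rad/s and ζ = 15.9/(2·9.25) = 0.8595.
%OS = 100·exp(−πζ/√(1−ζ²)) = 0.508%.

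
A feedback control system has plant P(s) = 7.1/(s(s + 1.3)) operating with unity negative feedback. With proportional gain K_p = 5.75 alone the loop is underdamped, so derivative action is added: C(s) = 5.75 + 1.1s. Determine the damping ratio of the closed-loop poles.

ζ = 0.713

Forward path: (5.75 + 1.1s)·7.1/(s(s+1.3)). The closed-loop characteristic equation is s² + (1.3 + 7.1·1.1)s + 7.1·5.75 = 0.
That is s² + 9.11s + 40.82 = 0, so ω_n = 6.389 rad/s and ζ = 9.11/(2·6.389) = 0.7129.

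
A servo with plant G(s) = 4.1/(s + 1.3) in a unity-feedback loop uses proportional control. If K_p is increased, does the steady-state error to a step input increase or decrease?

decrease

e_ss = 1/(1 + K_p·G(0)); a larger K_p raises the denominator, so e_ss decreases.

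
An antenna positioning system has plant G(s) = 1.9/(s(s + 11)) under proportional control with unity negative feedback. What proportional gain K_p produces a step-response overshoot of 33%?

From %OS = 100·exp(−πζ/√(1−ζ²)) = 33%, ζ = −ln(0.33)/√(π²+ln²(0.33)) = 0.3328.
Characteristic equation s² + 11s + 1.9K_p = 0 gives ζ = 11/(2√(1.9K_p)).
Setting ζ = 0.3328: √(1.9K_p) = 11/(2·0.3328) = 16.53, so K_p = 273.1/1.9 = 144.

K_p = 144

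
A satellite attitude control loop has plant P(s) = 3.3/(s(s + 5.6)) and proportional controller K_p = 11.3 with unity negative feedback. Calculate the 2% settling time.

The closed-loop denominator s² + 5.6s + 37.29 gives ω_n = √37.29 = 6.107 and ζ = 5.6/(2ω_n) = 0.4585.
2% settling time T_s ≈ 4/(ζω_n) = 4/2.8 = 1.43 s.

T_s ≈ 1.43 s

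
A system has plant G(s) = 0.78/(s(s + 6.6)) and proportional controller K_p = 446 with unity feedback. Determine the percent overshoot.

Closed-loop characteristic equation: s² + 6.6s + 347.9 = 0, so ω_n = 18.65 rad/s and ζ = 6.6/(2·18.65) = 0.1769.
%OS = 100·exp(−πζ/√(1−ζ²)) = 100·exp(−π·0.1769/√0.9687) = 56.9%.

56.9%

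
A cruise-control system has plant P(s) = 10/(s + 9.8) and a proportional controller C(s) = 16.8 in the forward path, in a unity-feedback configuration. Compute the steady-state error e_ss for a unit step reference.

0.0551

The loop is type 0. Static position error constant K_pos = C(0)·P(0) = 16.8·1.02 = 17.14.
Steady-state error to a unit step: e_ss = 1/(1+K_pos) = 1/18.14 = 0.0551.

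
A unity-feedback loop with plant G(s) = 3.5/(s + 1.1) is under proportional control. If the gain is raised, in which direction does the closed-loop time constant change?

The closed-loop bandwidth 1.1+K_p·3.5 grows with K_p, so τ shrinks.

decrease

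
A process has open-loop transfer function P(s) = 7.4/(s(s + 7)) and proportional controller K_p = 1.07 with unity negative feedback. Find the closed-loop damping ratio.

1 + K_p·P(s) = 0 gives s² + 7s + 7.918 = 0.
So ω_n² = 7.918 ⇒ ω_n = 2.814 rad/s, and ζ = 7/(2ω_n) = 1.24.

ζ = 1.24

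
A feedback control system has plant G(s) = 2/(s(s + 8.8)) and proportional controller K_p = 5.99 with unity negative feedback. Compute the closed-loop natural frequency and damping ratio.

With unity feedback the closed-loop characteristic equation is s² + 8.8s + 5.99·2 = s² + 8.8s + 11.98 = 0.
Matching s² + 2ζω_n s + ω_n²: ω_n = √11.98 = 3.461 rad/s and 2ζω_n = 8.8, so ζ = 8.8/(2·3.461) = 1.27.

ω_n = 3.46 rad/s, ζ = 1.27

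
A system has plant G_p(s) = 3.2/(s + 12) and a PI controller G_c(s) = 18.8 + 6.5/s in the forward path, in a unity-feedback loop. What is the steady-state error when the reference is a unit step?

0

The open loop G_c(s)G_p(s) has a pole at the origin (type 1), so the static position error constant is infinite and e_ss = 1/(1+∞) = 0.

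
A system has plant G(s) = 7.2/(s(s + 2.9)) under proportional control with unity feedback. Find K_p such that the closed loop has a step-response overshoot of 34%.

K_p = 2.77

From %OS = 100·exp(−πζ/√(1−ζ²)) = 34%, ζ = −ln(0.34)/√(π²+ln²(0.34)) = 0.3248.
Characteristic equation s² + 2.9s + 7.2K_p = 0 gives ζ = 2.9/(2√(7.2K_p)).
Setting ζ = 0.3248: √(7.2K_p) = 2.9/(2·0.3248) = 4.465, so K_p = 19.93/7.2 = 2.77.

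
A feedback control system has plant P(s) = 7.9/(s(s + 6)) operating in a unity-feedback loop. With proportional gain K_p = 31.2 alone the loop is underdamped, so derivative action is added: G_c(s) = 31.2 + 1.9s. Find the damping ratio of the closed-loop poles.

ζ = 0.669

Forward path: (31.2 + 1.9s)·7.9/(s(s+6)). The closed-loop characteristic equation is s² + (6 + 7.9·1.9)s + 7.9·31.2 = 0.
That is s² + 21.01s + 246.5 = 0, so ω_n = 15.7 rad/s and ζ = 21.01/(2·15.7) = 0.6691.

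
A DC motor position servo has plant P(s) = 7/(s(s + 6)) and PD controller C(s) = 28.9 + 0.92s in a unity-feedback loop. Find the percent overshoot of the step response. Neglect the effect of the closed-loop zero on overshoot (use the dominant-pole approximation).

21.7%

Forward path: (28.9 + 0.92s)·7/(s(s+6)). The closed-loop characteristic equation is s² + (6 + 7·0.92)s + 7·28.9 = 0.
That is s² + 12.44s + 202.3 = 0, so ω_n = 14.22 rad/s and ζ = 12.44/(2·14.22) = 0.4373.
%OS = 100·exp(−πζ/√(1−ζ²)) = 21.7%.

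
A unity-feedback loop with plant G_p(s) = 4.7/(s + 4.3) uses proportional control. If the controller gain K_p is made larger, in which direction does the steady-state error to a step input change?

decrease

e_ss = 1/(1 + K_p·G_p(0)); a larger K_p raises the denominator, so e_ss decreases.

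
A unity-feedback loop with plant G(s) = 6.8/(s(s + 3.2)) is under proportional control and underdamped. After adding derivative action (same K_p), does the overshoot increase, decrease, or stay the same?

decrease

With PD the characteristic equation becomes s² + (a + K·K_d)s + K·K_p = 0; the damping term grows, ζ rises, overshoot falls.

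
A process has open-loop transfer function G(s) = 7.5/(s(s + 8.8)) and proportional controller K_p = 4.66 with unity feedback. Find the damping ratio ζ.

ζ = 0.744

With unity feedback the closed-loop characteristic equation is s² + 8.8s + 4.66·7.5 = s² + 8.8s + 34.95 = 0.
So ω_n² = 34.95 ⇒ ω_n = 5.912 rad/s, and ζ = 8.8/(2ω_n) = 0.744.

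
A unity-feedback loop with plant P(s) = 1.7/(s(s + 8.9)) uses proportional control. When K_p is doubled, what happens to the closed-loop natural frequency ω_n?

increase

ω_n = √(1.7·K_p), which grows with K_p.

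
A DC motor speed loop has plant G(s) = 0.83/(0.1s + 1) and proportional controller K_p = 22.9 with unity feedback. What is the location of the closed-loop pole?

s = -200.1

Closed loop: T(s) = K_p·G/(1+K_p·G) = 19.01/(0.1s + 1 + 19.01), with pole at s = −(1 + 19.01)/0.1 = −200.1.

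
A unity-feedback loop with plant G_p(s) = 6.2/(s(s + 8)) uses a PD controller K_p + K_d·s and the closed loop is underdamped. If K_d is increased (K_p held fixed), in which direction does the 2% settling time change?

decrease

Characteristic equation s² + (8 + 6.2K_d)s + 6.2K_p = 0: raising K_d increases ζω_n = (8+6.2K_d)/2 while the loop stays underdamped, so T_s ≈ 4/(ζω_n) decreases.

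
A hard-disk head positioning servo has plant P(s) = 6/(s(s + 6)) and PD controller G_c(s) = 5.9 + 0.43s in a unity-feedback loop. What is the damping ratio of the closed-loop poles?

Forward path: (5.9 + 0.43s)·6/(s(s+6)). The closed-loop characteristic equation is s² + (6 + 6·0.43)s + 6·5.9 = 0.
That is s² + 8.58s + 35.4 = 0, so ω_n = 5.95 rad/s and ζ = 8.58/(2·5.95) = 0.721.

ζ = 0.721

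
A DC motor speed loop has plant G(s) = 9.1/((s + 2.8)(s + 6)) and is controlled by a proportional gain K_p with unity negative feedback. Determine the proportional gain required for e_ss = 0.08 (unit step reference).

For a type-0 loop with proportional control, e_ss = 1/(1 + K_p·G(0)).
G(0) = 0.5417. Require 1/(1 + K_p·0.5417) = 0.08, so 1 + 0.5417·K_p = 12.5.
K_p = (12.5 − 1)/0.5417 = 21.2.

K_p = 21.2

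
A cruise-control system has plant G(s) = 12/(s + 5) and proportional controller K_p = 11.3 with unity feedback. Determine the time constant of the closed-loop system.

τ = 0.00711 s

Closed-loop transfer function: T(s) = K_p·G(s)/(1 + K_p·G(s)) = 135.6/(s + 5 + 135.6) = 135.6/(s + 140.6).
Time constant τ = 1/140.6 = 0.00711 s.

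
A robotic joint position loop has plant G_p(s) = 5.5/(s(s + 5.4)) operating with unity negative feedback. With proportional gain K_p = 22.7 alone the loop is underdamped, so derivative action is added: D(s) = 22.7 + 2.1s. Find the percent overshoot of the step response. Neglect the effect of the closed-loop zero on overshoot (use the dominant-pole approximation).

2.58%

Forward path: (22.7 + 2.1s)·5.5/(s(s+5.4)). The closed-loop characteristic equation is s² + (5.4 + 5.5·2.1)s + 5.5·22.7 = 0.
That is s² + 16.95s + 124.8 = 0, so ω_n = 11.17 rad/s and ζ = 16.95/(2·11.17) = 0.7585.
%OS = 100·exp(−πζ/√(1−ζ²)) = 2.58%.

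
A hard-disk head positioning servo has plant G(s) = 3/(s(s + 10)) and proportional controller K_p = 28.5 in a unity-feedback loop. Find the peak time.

T_p = 0.404 s

The closed-loop denominator s² + 10s + 85.5 gives ω_n = √85.5 = 9.247 and ζ = 10/(2ω_n) = 0.5407.
Damped frequency ω_d = ω_n√(1−ζ²) = 7.778 rad/s, so peak time T_p = π/ω_d = 0.404 s.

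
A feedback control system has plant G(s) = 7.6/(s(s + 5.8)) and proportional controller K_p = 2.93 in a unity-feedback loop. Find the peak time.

T_p = 0.844 s

From 1 + K_pG(s) = 0: s² + 5.8s + 22.27 = 0 ⇒ ω_n = 4.719, ζ = 0.6146.
Damped frequency ω_d = ω_n√(1−ζ²) = 3.723 rad/s, so peak time T_p = π/ω_d = 0.844 s.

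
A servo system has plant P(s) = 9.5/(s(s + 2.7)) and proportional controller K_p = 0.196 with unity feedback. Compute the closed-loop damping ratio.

ζ = 0.989

The closed-loop denominator is s(s+2.7) + 0.196·9.5 = s² + 2.7s + 1.862.
Matching s² + 2ζω_n s + ω_n²: ω_n = √1.862 = 1.365 rad/s and 2ζω_n = 2.7, so ζ = 2.7/(2·1.365) = 0.989.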